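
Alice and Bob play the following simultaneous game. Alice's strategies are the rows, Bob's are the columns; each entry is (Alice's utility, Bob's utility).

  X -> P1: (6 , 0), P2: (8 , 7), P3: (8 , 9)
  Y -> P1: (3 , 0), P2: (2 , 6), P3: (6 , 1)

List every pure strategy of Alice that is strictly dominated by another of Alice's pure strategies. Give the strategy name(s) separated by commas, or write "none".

Nothing dominates X: Y at P1 (6>3).
X strictly dominates Y — P1: 6>3, P2: 8>2, P3: 8>6.

Y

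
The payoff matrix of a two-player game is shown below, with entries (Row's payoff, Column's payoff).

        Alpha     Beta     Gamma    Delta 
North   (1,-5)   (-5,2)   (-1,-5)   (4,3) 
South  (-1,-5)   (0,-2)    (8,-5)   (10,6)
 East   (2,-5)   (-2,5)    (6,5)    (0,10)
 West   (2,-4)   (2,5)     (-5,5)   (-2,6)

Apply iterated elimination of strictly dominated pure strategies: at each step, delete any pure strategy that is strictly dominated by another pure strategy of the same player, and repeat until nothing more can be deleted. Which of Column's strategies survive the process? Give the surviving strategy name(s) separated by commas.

Delta

Column's strategy Alpha is strictly dominated by Beta (North: 2>-5, South: -2>-5, East: 5>-5, West: 5>-4) and is removed.
Row North is eliminated: South beats it against every remaining column (Beta: 0>-5, Gamma: 8>-1, Delta: 10>4).
Row East is eliminated: South beats it against every remaining column (Beta: 0>-2, Gamma: 8>6, Delta: 10>0).
Column's strategy Beta is strictly dominated by Delta (South: 6>-2, West: 6>5) and is removed.
Row's strategy West is strictly dominated by South (Gamma: 8>-5, Delta: 10>-2) and is removed.
Column's strategy Gamma is strictly dominated by Delta (South: 6>-5) and is removed.
Among the remaining strategies, none is strictly dominated by another pure strategy of the same player, so the elimination stops.
Surviving strategies — Row: {South}; Column: {Delta}.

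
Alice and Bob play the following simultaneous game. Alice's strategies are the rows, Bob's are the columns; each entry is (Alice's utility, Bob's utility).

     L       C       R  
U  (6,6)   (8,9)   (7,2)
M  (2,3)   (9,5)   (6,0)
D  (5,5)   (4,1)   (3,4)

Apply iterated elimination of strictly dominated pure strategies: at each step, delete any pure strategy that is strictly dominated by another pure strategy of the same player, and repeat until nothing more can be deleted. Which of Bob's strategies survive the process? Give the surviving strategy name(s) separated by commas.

Alice's strategy D is strictly dominated by U (L: 6>5, C: 8>4, R: 7>3) and is removed.
Column L is eliminated: C beats it against every remaining row (U: 9>6, M: 5>3).
For Bob, C strictly dominates R on the remaining rows (U: 9>2, M: 5>0); eliminate R.
Row U is eliminated: M beats it against every remaining column (C: 9>8).
Among the remaining strategies, none is strictly dominated by another pure strategy of the same player, so the elimination stops.
Surviving strategies — Alice: {M}; Bob: {C}.

C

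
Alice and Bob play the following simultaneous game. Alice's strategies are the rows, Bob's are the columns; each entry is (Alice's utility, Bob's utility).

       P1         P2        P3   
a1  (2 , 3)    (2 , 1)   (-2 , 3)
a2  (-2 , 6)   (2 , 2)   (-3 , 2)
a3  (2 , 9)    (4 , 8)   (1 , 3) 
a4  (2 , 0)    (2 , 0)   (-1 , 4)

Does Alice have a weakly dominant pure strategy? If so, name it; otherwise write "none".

a3 vs a1: P1: 2=2, P2: 4>2, P3: 1>-2.
a3 vs a2: P1: 2>-2, P2: 4>2, P3: 1>-3.
a3 vs a4: P1: 2=2, P2: 4>2, P3: 1>-1.
a3 is at least as good as every other strategy against every opponent action, so it is weakly dominant.

a3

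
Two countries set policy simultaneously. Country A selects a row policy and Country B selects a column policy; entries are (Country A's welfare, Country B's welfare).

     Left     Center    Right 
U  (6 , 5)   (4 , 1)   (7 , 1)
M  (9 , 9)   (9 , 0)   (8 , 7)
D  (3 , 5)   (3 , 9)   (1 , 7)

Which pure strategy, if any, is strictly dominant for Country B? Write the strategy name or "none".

Left fails to dominate Center at D (5<9).
Center fails to dominate Left at U (1<5).
Right fails to dominate Left at U (1<5).
No single strategy dominates all the others.

none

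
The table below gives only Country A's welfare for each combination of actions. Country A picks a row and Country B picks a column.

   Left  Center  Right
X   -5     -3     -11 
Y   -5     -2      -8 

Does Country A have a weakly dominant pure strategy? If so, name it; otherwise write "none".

Y vs X: Left: -5=-5, Center: -2>-3, Right: -8>-11.
Y is at least as good as every other strategy against every opponent action, so it is weakly dominant.

Y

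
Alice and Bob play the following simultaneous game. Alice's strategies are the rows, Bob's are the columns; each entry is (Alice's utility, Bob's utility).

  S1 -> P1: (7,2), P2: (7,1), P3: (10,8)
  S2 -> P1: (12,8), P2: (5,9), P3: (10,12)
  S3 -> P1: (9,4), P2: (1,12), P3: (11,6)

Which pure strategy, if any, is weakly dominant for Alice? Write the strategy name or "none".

S1 fails to dominate S2 at P1 (7<12).
S2 fails to dominate S1 at P2 (5<7).
S3 fails to dominate S1 at P2 (1<7).
No single strategy dominates all the others.

none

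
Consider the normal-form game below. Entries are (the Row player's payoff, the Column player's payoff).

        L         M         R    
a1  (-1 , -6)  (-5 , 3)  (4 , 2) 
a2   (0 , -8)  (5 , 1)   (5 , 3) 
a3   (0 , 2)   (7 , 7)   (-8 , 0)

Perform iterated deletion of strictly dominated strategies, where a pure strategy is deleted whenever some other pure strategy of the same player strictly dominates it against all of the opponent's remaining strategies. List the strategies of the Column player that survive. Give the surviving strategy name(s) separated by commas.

M, R

For the Row player, a2 strictly dominates a1 on the remaining columns (L: 0>-1, M: 5>-5, R: 5>4); eliminate a1.
Column L is eliminated: M beats it against every remaining row (a2: 1>-8, a3: 7>2).
Among the remaining strategies, none is strictly dominated by another pure strategy of the same player, so the elimination stops.
Surviving strategies — the Row player: {a2, a3}; the Column player: {M, R}.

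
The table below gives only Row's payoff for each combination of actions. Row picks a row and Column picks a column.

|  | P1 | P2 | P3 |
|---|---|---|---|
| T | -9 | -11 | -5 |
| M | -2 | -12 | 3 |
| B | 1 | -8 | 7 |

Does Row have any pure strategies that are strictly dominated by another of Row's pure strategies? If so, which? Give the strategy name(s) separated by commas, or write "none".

T is strictly dominated by B (P1: 1>-9, P2: -8>-11, P3: 7>-5).
M is strictly dominated by B (P1: 1>-2, P2: -8>-12, P3: 7>3).
B is not dominated — it holds its own against T at P1 (1>-9); M at P1 (1>-2).

T, M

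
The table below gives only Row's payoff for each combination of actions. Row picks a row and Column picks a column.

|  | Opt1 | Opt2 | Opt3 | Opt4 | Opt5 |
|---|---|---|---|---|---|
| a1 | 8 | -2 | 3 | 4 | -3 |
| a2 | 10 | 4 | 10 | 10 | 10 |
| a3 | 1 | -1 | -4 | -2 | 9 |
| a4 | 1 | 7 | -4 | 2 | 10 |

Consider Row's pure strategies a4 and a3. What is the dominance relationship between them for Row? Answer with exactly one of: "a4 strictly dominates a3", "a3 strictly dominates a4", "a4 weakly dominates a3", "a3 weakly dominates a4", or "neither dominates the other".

Compare a4 to a3 across each choice by Column: Opt1: 1=1, Opt2: 7>-1, Opt3: -4=-4, Opt4: 2>-2, Opt5: 10>9.
a4 is at least as good everywhere and strictly better somewhere (tied only at Opt1, Opt3), so a4 weakly but not strictly dominates a3.

a4 weakly dominates a3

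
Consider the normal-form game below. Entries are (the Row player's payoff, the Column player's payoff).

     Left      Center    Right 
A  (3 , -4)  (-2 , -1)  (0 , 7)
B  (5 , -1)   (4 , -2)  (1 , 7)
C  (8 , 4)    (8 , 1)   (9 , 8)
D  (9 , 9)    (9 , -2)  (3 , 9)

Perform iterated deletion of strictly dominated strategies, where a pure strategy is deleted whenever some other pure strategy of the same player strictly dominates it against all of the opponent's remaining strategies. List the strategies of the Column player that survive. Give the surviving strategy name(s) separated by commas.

Left, Right

The Row player's strategy A is strictly dominated by B (Left: 5>3, Center: 4>-2, Right: 1>0) and is removed.
Row B is eliminated: C beats it against every remaining column (Left: 8>5, Center: 8>4, Right: 9>1).
The Column player's strategy Center is strictly dominated by Left (C: 4>1, D: 9>-2) and is removed.
Among the remaining strategies, none is strictly dominated by another pure strategy of the same player, so the elimination stops.
Surviving strategies — the Row player: {C, D}; the Column player: {Left, Right}.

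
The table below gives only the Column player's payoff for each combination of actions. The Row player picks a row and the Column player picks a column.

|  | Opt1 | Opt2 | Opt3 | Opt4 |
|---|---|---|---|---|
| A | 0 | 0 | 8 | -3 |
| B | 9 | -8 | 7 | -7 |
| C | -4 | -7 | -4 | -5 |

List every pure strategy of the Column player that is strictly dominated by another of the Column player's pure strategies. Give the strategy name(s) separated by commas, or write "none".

Nothing dominates Opt1: Opt2 at A (0=0); Opt3 at B (9>7); Opt4 at A (0>-3).
Opt3 strictly dominates Opt2 — A: 8>0, B: 7>-8, C: -4>-7.
Opt3 is not dominated — it holds its own against Opt1 at A (8>0); Opt2 at A (8>0); Opt4 at A (8>-3).
Opt4 is strictly dominated by Opt1 (A: 0>-3, B: 9>-7, C: -4>-5).

Opt2, Opt4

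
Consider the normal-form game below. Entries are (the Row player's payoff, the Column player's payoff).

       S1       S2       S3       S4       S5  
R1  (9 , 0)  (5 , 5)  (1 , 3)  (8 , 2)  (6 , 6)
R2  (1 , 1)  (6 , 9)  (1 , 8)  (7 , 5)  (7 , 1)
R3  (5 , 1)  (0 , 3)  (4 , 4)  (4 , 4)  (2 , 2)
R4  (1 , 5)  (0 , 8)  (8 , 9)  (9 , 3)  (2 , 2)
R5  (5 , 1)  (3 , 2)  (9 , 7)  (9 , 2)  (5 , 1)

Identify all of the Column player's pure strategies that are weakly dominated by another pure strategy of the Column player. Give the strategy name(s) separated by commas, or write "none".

S1, S4

S1: dominated, since S2 does at least as well everywhere (R1: 5>0, R2: 9>1, R3: 3>1, R4: 8>5, R5: 2>1).
S2 is not dominated — it holds its own against S1 at R1 (5>0); S3 at R1 (5>3); S4 at R1 (5>2); S5 at R2 (9>1).
S3: no other strategy beats it everywhere (S1 at R1 (3>0); S2 at R3 (4>3); S4 at R1 (3>2); S5 at R2 (8>1)).
S4 is weakly dominated by S3 (R1: 3>2, R2: 8>5, R3: 4=4, R4: 9>3, R5: 7>2).
S5: no other strategy beats it everywhere (S1 at R1 (6>0); S2 at R1 (6>5); S3 at R1 (6>3); S4 at R1 (6>2)).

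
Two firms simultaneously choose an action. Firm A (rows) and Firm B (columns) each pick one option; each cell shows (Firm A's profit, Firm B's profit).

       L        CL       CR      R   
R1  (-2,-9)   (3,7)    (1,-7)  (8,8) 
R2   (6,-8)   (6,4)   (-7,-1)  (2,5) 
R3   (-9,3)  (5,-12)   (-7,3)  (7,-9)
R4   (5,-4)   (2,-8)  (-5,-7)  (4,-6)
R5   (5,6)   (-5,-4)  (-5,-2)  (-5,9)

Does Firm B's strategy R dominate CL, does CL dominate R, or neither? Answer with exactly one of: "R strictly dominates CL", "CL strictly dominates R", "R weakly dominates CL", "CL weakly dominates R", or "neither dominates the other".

R strictly dominates CL

Compare R to CL across each opponent action: R1: 8>7, R2: 5>4, R3: -9>-12, R4: -6>-8, R5: 9>-4.
R gives a strictly higher payoff against each opponent action, so R strictly dominates CL.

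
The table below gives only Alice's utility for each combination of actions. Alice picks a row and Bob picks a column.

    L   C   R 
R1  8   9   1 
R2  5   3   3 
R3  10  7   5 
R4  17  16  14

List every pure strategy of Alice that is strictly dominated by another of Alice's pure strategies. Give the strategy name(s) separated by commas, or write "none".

R1, R2, R3

R1: dominated, since R4 does at least as well everywhere (L: 17>8, C: 16>9, R: 14>1).
R2: dominated, since R3 does at least as well everywhere (L: 10>5, C: 7>3, R: 5>3).
R3: dominated, since R4 does at least as well everywhere (L: 17>10, C: 16>7, R: 14>5).
R4: no other strategy beats it everywhere (R1 at L (17>8); R2 at L (17>5); R3 at L (17>10)).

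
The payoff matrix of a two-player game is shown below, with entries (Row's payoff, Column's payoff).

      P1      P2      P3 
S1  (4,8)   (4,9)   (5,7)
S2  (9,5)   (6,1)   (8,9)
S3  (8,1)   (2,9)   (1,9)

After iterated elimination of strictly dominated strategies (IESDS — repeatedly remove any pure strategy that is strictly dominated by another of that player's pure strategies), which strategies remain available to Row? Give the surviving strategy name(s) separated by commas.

Row's strategy S1 is strictly dominated by S2 (P1: 9>4, P2: 6>4, P3: 8>5) and is removed.
Row's strategy S3 is strictly dominated by S2 (P1: 9>8, P2: 6>2, P3: 8>1) and is removed.
Column's strategy P1 is strictly dominated by P3 (S2: 9>5) and is removed.
Column P2 is eliminated: P3 beats it against every remaining row (S2: 9>1).
Among the remaining strategies, none is strictly dominated by another pure strategy of the same player, so the elimination stops.
Surviving strategies — Row: {S2}; Column: {P3}.

S2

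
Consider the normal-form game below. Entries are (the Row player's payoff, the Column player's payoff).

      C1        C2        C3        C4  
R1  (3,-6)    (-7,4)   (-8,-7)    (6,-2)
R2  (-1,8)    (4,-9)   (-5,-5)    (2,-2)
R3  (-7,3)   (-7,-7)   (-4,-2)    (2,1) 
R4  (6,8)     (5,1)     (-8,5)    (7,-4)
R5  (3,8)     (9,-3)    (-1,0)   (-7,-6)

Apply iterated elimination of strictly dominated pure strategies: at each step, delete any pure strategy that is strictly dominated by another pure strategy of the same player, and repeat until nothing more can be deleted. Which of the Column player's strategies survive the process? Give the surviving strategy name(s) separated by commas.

C1

For the Column player, C1 strictly dominates C3 on the remaining rows (R1: -6>-7, R2: 8>-5, R3: 3>-2, R4: 8>5, R5: 8>0); eliminate C3.
Row R1 is eliminated: R4 beats it against every remaining column (C1: 6>3, C2: 5>-7, C4: 7>6).
Row R2 is eliminated: R4 beats it against every remaining column (C1: 6>-1, C2: 5>4, C4: 7>2).
Row R3 is eliminated: R4 beats it against every remaining column (C1: 6>-7, C2: 5>-7, C4: 7>2).
The Column player's strategy C2 is strictly dominated by C1 (R4: 8>1, R5: 8>-3) and is removed.
For the Row player, R4 strictly dominates R5 on the remaining columns (C1: 6>3, C4: 7>-7); eliminate R5.
The Column player's strategy C4 is strictly dominated by C1 (R4: 8>-4) and is removed.
Among the remaining strategies, none is strictly dominated by another pure strategy of the same player, so the elimination stops.
Surviving strategies — the Row player: {R4}; the Column player: {C1}.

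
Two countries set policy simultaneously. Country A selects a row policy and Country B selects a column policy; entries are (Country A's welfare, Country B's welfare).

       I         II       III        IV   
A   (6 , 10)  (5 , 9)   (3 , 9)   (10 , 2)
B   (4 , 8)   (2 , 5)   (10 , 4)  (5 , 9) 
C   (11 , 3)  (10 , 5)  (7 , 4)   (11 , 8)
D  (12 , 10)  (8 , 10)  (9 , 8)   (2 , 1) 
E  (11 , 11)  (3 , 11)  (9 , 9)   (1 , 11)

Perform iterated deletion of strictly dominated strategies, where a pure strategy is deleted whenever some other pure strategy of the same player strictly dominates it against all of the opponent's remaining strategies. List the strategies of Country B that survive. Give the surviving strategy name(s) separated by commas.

For Country A, C strictly dominates A on the remaining columns (I: 11>6, II: 10>5, III: 7>3, IV: 11>10); eliminate A.
Column III is eliminated: II beats it against every remaining row (B: 5>4, C: 5>4, D: 10>8, E: 11>9).
For Country A, C strictly dominates B on the remaining columns (I: 11>4, II: 10>2, IV: 11>5); eliminate B.
Row E is eliminated: D beats it against every remaining column (I: 12>11, II: 8>3, IV: 2>1).
Among the remaining strategies, none is strictly dominated by another pure strategy of the same player, so the elimination stops.
Surviving strategies — Country A: {C, D}; Country B: {I, II, IV}.

I, II, IV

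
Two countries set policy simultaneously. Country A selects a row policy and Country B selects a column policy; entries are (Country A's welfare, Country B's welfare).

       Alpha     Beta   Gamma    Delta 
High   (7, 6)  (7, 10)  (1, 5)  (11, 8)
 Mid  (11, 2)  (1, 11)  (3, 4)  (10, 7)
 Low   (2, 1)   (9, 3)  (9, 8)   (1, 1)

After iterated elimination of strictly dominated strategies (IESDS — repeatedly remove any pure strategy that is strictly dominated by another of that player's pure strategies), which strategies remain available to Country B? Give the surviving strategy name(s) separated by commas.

Gamma

Country B's strategy Alpha is strictly dominated by Beta (High: 10>6, Mid: 11>2, Low: 3>1) and is removed.
Country B's strategy Delta is strictly dominated by Beta (High: 10>8, Mid: 11>7, Low: 3>1) and is removed.
Row High is eliminated: Low beats it against every remaining column (Beta: 9>7, Gamma: 9>1).
Row Mid is eliminated: Low beats it against every remaining column (Beta: 9>1, Gamma: 9>3).
Country B's strategy Beta is strictly dominated by Gamma (Low: 8>3) and is removed.
Among the remaining strategies, none is strictly dominated by another pure strategy of the same player, so the elimination stops.
Surviving strategies — Country A: {Low}; Country B: {Gamma}.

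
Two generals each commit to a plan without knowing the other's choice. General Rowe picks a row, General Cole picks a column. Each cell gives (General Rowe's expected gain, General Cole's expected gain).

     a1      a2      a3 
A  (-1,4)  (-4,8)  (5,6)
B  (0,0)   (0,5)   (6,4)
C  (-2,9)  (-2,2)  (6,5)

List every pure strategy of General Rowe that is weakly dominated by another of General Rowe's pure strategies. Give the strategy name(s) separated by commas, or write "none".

A is weakly dominated by B (a1: 0>-1, a2: 0>-4, a3: 6>5).
Nothing dominates B: A at a1 (0>-1); C at a1 (0>-2).
C is weakly dominated by B (a1: 0>-2, a2: 0>-2, a3: 6=6).

A, C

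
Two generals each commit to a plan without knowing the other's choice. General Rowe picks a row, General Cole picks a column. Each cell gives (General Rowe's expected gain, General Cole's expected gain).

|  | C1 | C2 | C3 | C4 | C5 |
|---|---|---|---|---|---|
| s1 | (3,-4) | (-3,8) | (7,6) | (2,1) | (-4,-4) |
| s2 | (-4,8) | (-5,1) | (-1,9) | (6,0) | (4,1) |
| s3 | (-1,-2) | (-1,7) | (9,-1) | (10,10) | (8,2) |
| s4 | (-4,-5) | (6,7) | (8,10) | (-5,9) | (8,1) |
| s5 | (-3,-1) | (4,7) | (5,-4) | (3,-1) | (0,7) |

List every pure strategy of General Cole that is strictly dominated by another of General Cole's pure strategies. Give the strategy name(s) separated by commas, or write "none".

none

C1: no other strategy beats it everywhere (C2 at s2 (8>1); C3 at s5 (-1>-4); C4 at s2 (8>0); C5 at s1 (-4=-4)).
Nothing dominates C2: C1 at s1 (8>-4); C3 at s1 (8>6); C4 at s1 (8>1); C5 at s1 (8>-4).
C3: no other strategy beats it everywhere (C1 at s1 (6>-4); C2 at s2 (9>1); C4 at s1 (6>1); C5 at s1 (6>-4)).
Nothing dominates C4: C1 at s1 (1>-4); C2 at s3 (10>7); C3 at s3 (10>-1); C5 at s1 (1>-4).
Nothing dominates C5: C1 at s1 (-4=-4); C2 at s2 (1=1); C3 at s3 (2>-1); C4 at s2 (1>0).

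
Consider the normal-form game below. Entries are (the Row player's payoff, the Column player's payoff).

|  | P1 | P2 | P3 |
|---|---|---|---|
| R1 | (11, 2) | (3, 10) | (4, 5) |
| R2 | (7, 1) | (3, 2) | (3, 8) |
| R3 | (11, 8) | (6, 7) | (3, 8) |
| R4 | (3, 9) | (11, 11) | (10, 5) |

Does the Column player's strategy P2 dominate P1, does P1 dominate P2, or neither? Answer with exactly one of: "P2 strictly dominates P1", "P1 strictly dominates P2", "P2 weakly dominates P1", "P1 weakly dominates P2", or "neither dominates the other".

Compare P2 to P1 across each opponent action: R1: 10>2, R2: 2>1, R3: 7<8, R4: 11>9.
P2 does better at R1, R2, R4 but worse at R3; neither strategy dominates the other.

neither dominates the other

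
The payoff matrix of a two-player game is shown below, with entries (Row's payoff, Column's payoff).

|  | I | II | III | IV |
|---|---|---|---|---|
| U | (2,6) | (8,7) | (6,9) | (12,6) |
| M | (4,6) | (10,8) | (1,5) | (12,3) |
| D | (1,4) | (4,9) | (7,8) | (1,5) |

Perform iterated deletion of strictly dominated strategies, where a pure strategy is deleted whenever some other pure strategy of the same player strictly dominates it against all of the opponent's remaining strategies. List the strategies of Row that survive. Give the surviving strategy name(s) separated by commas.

Column's strategy I is strictly dominated by II (U: 7>6, M: 8>6, D: 9>4) and is removed.
Column IV is eliminated: II beats it against every remaining row (U: 7>6, M: 8>3, D: 9>5).
Among the remaining strategies, none is strictly dominated by another pure strategy of the same player, so the elimination stops.
Surviving strategies — Row: {U, M, D}; Column: {II, III}.

U, M, D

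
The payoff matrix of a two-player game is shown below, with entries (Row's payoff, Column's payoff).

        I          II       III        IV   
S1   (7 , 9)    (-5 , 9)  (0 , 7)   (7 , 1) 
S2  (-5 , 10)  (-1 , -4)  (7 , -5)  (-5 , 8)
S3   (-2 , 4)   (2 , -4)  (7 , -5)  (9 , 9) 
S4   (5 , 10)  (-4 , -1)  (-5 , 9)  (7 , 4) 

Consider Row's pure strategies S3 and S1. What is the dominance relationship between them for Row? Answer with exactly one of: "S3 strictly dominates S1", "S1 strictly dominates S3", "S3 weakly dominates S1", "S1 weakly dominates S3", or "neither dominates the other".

neither dominates the other

S3's payoffs vs S1's, by Column's action — I: -2<7, II: 2>-5, III: 7>0, IV: 9>7.
S3 does better at II, III, IV but worse at I; neither strategy dominates the other.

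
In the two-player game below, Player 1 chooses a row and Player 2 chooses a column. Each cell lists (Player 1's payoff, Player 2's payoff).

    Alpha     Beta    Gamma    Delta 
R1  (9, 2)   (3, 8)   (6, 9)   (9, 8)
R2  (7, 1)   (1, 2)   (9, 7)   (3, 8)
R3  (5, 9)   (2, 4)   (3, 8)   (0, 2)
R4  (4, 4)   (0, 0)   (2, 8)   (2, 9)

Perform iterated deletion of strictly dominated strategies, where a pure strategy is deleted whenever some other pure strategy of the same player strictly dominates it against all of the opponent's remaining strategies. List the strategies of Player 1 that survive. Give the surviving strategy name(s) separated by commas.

R1, R2

Player 1's strategy R3 is strictly dominated by R1 (Alpha: 9>5, Beta: 3>2, Gamma: 6>3, Delta: 9>0) and is removed.
For Player 1, R1 strictly dominates R4 on the remaining columns (Alpha: 9>4, Beta: 3>0, Gamma: 6>2, Delta: 9>2); eliminate R4.
Column Alpha is eliminated: Beta beats it against every remaining row (R1: 8>2, R2: 2>1).
Player 2's strategy Beta is strictly dominated by Gamma (R1: 9>8, R2: 7>2) and is removed.
Among the remaining strategies, none is strictly dominated by another pure strategy of the same player, so the elimination stops.
Surviving strategies — Player 1: {R1, R2}; Player 2: {Gamma, Delta}.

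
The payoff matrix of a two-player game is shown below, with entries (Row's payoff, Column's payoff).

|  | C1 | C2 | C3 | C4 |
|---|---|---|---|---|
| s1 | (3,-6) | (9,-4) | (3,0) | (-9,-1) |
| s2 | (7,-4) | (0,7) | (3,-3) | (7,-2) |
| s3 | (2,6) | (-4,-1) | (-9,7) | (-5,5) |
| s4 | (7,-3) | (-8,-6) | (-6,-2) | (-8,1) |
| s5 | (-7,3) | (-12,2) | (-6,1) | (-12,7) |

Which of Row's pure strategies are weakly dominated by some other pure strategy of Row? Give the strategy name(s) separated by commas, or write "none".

Nothing dominates s1: s2 at C2 (9>0); s3 at C1 (3>2); s4 at C2 (9>-8); s5 at C1 (3>-7).
s2: no other strategy beats it everywhere (s1 at C1 (7>3); s3 at C1 (7>2); s4 at C2 (0>-8); s5 at C1 (7>-7)).
s3 is weakly dominated by s2 (C1: 7>2, C2: 0>-4, C3: 3>-9, C4: 7>-5).
s4: dominated, since s2 does at least as well everywhere (C1: 7=7, C2: 0>-8, C3: 3>-6, C4: 7>-8).
s1 weakly dominates s5 — C1: 3>-7, C2: 9>-12, C3: 3>-6, C4: -9>-12.

s3, s4, s5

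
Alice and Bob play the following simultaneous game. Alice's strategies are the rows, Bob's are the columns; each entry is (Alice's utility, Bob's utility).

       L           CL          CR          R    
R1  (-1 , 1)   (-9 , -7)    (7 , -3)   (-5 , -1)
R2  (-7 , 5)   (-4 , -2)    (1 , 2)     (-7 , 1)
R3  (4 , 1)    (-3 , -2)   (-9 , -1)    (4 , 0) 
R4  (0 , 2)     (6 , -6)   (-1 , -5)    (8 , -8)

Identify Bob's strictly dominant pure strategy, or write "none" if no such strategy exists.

L

L vs CL: R1: 1>-7, R2: 5>-2, R3: 1>-2, R4: 2>-6.
L vs CR: R1: 1>-3, R2: 5>2, R3: 1>-1, R4: 2>-5.
L vs R: R1: 1>-1, R2: 5>1, R3: 1>0, R4: 2>-8.
L strictly beats every other strategy against every opponent action, so it is strictly dominant.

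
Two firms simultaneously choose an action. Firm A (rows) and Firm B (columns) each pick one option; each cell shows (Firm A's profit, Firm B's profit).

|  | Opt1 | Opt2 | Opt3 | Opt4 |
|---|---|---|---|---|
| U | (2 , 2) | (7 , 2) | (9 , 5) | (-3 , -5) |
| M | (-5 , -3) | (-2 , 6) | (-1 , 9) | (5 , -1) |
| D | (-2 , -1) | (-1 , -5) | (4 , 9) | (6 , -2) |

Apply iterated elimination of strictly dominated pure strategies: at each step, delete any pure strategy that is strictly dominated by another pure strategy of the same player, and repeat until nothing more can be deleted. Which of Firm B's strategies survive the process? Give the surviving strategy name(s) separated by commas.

Row M is eliminated: D beats it against every remaining column (Opt1: -2>-5, Opt2: -1>-2, Opt3: 4>-1, Opt4: 6>5).
Column Opt1 is eliminated: Opt3 beats it against every remaining row (U: 5>2, D: 9>-1).
Firm B's strategy Opt2 is strictly dominated by Opt3 (U: 5>2, D: 9>-5) and is removed.
For Firm B, Opt3 strictly dominates Opt4 on the remaining rows (U: 5>-5, D: 9>-2); eliminate Opt4.
Row D is eliminated: U beats it against every remaining column (Opt3: 9>4).
Among the remaining strategies, none is strictly dominated by another pure strategy of the same player, so the elimination stops.
Surviving strategies — Firm A: {U}; Firm B: {Opt3}.

Opt3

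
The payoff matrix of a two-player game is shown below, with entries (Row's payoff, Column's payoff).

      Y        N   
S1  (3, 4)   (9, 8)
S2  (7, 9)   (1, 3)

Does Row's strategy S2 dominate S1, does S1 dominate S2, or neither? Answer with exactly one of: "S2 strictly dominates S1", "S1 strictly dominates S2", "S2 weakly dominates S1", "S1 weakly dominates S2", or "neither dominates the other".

S2's payoffs vs S1's, by Column's action — Y: 7>3, N: 1<9.
S2 does better at Y but worse at N; neither strategy dominates the other.

neither dominates the other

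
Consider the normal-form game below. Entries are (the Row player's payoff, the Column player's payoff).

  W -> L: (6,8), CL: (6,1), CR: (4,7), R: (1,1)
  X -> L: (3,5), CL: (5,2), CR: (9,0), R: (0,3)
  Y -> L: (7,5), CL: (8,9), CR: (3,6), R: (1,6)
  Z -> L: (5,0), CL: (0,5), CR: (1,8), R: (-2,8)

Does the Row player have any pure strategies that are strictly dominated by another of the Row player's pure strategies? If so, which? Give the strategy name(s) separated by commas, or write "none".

W: no other strategy beats it everywhere (X at L (6>3); Y at CR (4>3); Z at L (6>5)).
X is not dominated — it holds its own against W at CR (9>4); Y at CR (9>3); Z at CL (5>0).
Y is not dominated — it holds its own against W at L (7>6); X at L (7>3); Z at L (7>5).
W strictly dominates Z — L: 6>5, CL: 6>0, CR: 4>1, R: 1>-2.

Z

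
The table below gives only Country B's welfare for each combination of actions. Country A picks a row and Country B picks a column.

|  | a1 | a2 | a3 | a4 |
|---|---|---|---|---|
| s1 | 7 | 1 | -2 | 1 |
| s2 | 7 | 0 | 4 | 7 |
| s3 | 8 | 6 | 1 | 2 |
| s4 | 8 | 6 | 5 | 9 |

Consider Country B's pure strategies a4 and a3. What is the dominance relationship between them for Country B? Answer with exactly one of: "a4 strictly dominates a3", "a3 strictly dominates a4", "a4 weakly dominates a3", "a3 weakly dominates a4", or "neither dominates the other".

Compare a4 to a3 across each opponent action: s1: 1>-2, s2: 7>4, s3: 2>1, s4: 9>5.
a4 gives a strictly higher payoff against each opponent action, so a4 strictly dominates a3.

a4 strictly dominates a3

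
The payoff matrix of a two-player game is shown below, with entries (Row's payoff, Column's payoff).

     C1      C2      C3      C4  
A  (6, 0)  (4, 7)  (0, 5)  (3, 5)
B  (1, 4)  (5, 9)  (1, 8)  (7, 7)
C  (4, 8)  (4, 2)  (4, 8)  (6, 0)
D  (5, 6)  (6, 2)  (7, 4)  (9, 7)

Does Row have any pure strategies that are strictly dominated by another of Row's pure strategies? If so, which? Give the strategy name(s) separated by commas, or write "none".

A is not dominated — it holds its own against B at C1 (6>1); C at C1 (6>4); D at C1 (6>5).
B is strictly dominated by D (C1: 5>1, C2: 6>5, C3: 7>1, C4: 9>7).
D strictly dominates C — C1: 5>4, C2: 6>4, C3: 7>4, C4: 9>6.
D is not dominated — it holds its own against A at C2 (6>4); B at C1 (5>1); C at C1 (5>4).

B, C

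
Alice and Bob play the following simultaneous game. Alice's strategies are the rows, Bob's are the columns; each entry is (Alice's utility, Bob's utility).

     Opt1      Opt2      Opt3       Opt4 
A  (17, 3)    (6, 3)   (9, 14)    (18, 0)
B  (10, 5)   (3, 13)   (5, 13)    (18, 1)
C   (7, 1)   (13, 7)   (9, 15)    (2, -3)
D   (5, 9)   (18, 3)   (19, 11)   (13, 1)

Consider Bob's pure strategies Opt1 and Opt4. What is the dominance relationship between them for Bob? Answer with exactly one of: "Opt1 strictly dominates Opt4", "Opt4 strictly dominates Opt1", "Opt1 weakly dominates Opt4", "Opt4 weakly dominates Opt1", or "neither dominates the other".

Compare Opt1 to Opt4 across every action of Alice: A: 3>0, B: 5>1, C: 1>-3, D: 9>1.
Every comparison favours Opt1, so Opt1 strictly dominates Opt4.

Opt1 strictly dominates Opt4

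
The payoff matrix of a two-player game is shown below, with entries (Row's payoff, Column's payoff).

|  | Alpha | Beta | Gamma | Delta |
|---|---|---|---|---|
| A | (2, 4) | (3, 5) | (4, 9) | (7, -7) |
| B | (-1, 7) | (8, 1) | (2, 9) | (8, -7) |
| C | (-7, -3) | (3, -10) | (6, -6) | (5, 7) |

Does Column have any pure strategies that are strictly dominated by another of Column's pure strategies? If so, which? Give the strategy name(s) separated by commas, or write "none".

Alpha: no other strategy beats it everywhere (Beta at B (7>1); Gamma at C (-3>-6); Delta at A (4>-7)).
Gamma strictly dominates Beta — A: 9>5, B: 9>1, C: -6>-10.
Gamma is not dominated — it holds its own against Alpha at A (9>4); Beta at A (9>5); Delta at A (9>-7).
Delta: no other strategy beats it everywhere (Alpha at C (7>-3); Beta at C (7>-10); Gamma at C (7>-6)).

Beta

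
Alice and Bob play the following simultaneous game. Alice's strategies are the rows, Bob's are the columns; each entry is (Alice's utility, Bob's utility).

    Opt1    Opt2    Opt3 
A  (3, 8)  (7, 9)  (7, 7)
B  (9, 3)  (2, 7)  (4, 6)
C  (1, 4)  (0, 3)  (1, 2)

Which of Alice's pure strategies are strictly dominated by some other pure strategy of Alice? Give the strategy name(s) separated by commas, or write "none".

A: no other strategy beats it everywhere (B at Opt2 (7>2); C at Opt1 (3>1)).
B: no other strategy beats it everywhere (A at Opt1 (9>3); C at Opt1 (9>1)).
A strictly dominates C — Opt1: 3>1, Opt2: 7>0, Opt3: 7>1.

C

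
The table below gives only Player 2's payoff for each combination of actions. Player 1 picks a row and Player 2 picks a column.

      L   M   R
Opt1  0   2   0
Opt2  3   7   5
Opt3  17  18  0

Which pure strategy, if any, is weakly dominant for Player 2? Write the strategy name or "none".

M

M vs L: Opt1: 2>0, Opt2: 7>3, Opt3: 18>17.
M vs R: Opt1: 2>0, Opt2: 7>5, Opt3: 18>0.
M is at least as good as every other strategy against every opponent action, so it is weakly dominant.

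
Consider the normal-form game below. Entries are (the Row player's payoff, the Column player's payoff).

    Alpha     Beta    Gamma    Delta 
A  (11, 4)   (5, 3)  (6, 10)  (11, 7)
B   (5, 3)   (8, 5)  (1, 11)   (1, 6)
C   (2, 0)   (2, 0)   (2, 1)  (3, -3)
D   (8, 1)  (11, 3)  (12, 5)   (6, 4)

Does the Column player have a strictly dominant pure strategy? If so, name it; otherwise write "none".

Gamma

Gamma vs Alpha: A: 10>4, B: 11>3, C: 1>0, D: 5>1.
Gamma vs Beta: A: 10>3, B: 11>5, C: 1>0, D: 5>3.
Gamma vs Delta: A: 10>7, B: 11>6, C: 1>-3, D: 5>4.
Gamma strictly beats every other strategy against every opponent action, so it is strictly dominant.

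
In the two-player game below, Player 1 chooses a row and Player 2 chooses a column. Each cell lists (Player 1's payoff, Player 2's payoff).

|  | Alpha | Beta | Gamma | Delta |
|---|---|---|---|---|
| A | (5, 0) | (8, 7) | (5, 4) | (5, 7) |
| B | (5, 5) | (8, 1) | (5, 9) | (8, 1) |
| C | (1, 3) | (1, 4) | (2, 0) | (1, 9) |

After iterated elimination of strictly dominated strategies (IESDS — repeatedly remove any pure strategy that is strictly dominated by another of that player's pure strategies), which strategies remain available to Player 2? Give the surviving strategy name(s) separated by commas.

Beta, Gamma, Delta

Row C is eliminated: A beats it against every remaining column (Alpha: 5>1, Beta: 8>1, Gamma: 5>2, Delta: 5>1).
For Player 2, Gamma strictly dominates Alpha on the remaining rows (A: 4>0, B: 9>5); eliminate Alpha.
Among the remaining strategies, none is strictly dominated by another pure strategy of the same player, so the elimination stops.
Surviving strategies — Player 1: {A, B}; Player 2: {Beta, Gamma, Delta}.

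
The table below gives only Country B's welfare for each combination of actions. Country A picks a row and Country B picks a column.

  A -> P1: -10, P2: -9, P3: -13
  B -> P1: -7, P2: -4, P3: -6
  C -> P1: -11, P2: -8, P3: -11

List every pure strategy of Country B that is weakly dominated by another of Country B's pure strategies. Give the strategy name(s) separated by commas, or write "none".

P1: dominated, since P2 does at least as well everywhere (A: -9>-10, B: -4>-7, C: -8>-11).
Nothing dominates P2: P1 at A (-9>-10); P3 at A (-9>-13).
P3 is weakly dominated by P2 (A: -9>-13, B: -4>-6, C: -8>-11).

P1, P3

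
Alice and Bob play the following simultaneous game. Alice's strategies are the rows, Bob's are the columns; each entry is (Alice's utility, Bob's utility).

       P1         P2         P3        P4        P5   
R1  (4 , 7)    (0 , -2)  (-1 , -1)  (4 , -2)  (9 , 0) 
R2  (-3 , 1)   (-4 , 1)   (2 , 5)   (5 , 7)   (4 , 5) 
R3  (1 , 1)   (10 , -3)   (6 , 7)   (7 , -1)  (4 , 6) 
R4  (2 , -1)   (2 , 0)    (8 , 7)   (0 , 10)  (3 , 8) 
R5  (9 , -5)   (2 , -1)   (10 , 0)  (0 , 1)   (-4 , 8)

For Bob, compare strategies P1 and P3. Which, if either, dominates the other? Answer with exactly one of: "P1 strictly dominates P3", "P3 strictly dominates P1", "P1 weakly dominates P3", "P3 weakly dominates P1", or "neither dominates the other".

P1's payoffs vs P3's, by Alice's action — R1: 7>-1, R2: 1<5, R3: 1<7, R4: -1<7, R5: -5<0.
P1 does better at R1 but worse at R2, R3, R4, R5; neither strategy dominates the other.

neither dominates the other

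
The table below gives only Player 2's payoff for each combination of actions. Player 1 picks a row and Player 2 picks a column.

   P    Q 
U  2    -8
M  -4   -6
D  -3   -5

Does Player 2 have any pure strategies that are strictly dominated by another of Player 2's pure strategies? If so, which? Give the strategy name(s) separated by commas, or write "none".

P is not dominated — it holds its own against Q at U (2>-8).
Q is strictly dominated by P (U: 2>-8, M: -4>-6, D: -3>-5).

Q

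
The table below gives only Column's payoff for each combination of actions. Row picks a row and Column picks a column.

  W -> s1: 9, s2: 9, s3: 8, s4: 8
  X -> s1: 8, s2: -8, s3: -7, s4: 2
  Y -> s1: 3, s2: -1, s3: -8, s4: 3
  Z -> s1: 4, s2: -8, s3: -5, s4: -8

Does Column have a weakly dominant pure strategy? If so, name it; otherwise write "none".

s1 vs s2: W: 9=9, X: 8>-8, Y: 3>-1, Z: 4>-8.
s1 vs s3: W: 9>8, X: 8>-7, Y: 3>-8, Z: 4>-5.
s1 vs s4: W: 9>8, X: 8>2, Y: 3=3, Z: 4>-8.
s1 is at least as good as every other strategy against every opponent action, so it is weakly dominant.

s1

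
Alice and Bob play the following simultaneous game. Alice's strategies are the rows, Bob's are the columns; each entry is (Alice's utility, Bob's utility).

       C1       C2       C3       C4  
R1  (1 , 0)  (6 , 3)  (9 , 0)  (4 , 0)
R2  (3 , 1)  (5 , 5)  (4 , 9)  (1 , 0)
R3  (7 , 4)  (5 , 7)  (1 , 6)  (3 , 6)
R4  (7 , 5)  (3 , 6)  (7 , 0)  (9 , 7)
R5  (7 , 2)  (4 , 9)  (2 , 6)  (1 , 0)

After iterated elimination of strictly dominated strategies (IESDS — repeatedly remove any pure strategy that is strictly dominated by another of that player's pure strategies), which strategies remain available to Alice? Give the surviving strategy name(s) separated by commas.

R1, R4

Bob's strategy C1 is strictly dominated by C2 (R1: 3>0, R2: 5>1, R3: 7>4, R4: 6>5, R5: 9>2) and is removed.
For Alice, R1 strictly dominates R2 on the remaining columns (C2: 6>5, C3: 9>4, C4: 4>1); eliminate R2.
Row R3 is eliminated: R1 beats it against every remaining column (C2: 6>5, C3: 9>1, C4: 4>3).
For Alice, R1 strictly dominates R5 on the remaining columns (C2: 6>4, C3: 9>2, C4: 4>1); eliminate R5.
Bob's strategy C3 is strictly dominated by C2 (R1: 3>0, R4: 6>0) and is removed.
Among the remaining strategies, none is strictly dominated by another pure strategy of the same player, so the elimination stops.
Surviving strategies — Alice: {R1, R4}; Bob: {C2, C4}.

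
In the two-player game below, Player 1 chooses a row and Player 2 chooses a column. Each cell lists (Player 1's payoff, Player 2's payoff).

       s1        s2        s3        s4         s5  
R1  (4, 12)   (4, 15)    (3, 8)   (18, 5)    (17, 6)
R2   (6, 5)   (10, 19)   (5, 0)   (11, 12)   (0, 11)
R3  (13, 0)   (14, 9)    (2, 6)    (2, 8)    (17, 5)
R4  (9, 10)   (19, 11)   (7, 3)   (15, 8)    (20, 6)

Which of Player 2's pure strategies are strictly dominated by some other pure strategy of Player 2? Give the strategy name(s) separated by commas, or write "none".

s2 strictly dominates s1 — R1: 15>12, R2: 19>5, R3: 9>0, R4: 11>10.
Nothing dominates s2: s1 at R1 (15>12); s3 at R1 (15>8); s4 at R1 (15>5); s5 at R1 (15>6).
s3 is strictly dominated by s2 (R1: 15>8, R2: 19>0, R3: 9>6, R4: 11>3).
s2 strictly dominates s4 — R1: 15>5, R2: 19>12, R3: 9>8, R4: 11>8.
s2 strictly dominates s5 — R1: 15>6, R2: 19>11, R3: 9>5, R4: 11>6.

s1, s3, s4, s5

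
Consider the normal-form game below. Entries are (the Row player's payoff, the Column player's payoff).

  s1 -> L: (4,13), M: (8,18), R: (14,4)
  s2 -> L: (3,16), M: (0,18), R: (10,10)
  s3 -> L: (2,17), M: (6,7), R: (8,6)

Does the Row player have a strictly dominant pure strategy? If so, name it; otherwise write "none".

s1

s1 vs s2: L: 4>3, M: 8>0, R: 14>10.
s1 vs s3: L: 4>2, M: 8>6, R: 14>8.
s1 strictly beats every other strategy against every opponent action, so it is strictly dominant.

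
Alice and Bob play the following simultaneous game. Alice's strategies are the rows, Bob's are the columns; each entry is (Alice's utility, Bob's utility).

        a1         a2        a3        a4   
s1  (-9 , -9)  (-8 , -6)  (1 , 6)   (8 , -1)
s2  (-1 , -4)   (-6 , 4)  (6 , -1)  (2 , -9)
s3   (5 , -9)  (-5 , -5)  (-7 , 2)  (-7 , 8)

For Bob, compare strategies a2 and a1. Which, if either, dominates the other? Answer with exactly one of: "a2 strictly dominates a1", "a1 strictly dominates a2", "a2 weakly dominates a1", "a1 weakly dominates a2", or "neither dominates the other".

a2's payoffs vs a1's, by Alice's action — s1: -6>-9, s2: 4>-4, s3: -5>-9.
Every comparison favours a2, so a2 strictly dominates a1.

a2 strictly dominates a1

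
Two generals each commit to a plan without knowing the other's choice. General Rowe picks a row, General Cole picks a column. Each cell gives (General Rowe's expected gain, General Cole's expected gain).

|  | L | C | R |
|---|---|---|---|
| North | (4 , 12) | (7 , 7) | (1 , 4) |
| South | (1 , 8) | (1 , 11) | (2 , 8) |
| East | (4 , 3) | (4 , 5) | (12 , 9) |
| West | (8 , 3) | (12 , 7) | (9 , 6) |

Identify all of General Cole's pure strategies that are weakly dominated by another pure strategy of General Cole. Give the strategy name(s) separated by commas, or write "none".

none

L is not dominated — it holds its own against C at North (12>7); R at North (12>4).
C is not dominated — it holds its own against L at South (11>8); R at North (7>4).
R is not dominated — it holds its own against L at East (9>3); C at East (9>5).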